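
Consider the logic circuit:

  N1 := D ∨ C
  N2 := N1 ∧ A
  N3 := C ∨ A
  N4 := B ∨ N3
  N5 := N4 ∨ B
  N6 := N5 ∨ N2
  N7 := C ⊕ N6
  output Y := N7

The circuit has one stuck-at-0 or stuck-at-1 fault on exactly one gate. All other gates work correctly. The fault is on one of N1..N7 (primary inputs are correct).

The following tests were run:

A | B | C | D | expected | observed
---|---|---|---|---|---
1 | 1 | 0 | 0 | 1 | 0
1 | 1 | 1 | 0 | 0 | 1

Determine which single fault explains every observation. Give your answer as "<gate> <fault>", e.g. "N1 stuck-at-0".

N6 stuck-at-0

Fault-free values for test 1 (A=1, B=1, C=0, D=0): N1=0, N2=0, N3=1, N4=1, N5=1, N6=1, N7=1, giving Y=1. Observed 0.
Test 1: faults giving observed 0 are {N5 stuck-at-0, N6 stuck-at-0, N7 stuck-at-0}.
Test 2 (A=1, B=1, C=1, D=0): fault-free N1=1, N2=1, N3=1, N4=1, N5=1, N6=1, N7=0 → 0; observed 1. Eliminates N5 stuck-at-0, N7 stuck-at-0.
Only N6 stuck-at-0 is consistent with every test.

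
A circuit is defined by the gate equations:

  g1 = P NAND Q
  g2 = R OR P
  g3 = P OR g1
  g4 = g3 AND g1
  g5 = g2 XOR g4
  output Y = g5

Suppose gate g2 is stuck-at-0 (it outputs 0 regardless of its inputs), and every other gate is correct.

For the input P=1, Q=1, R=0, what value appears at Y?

Propagate with g2 forced: g1=0, g2=0 [stuck-at-0], g3=1, g4=0, g5=0.
So Y = 0. (Without the fault it would be 1.)

0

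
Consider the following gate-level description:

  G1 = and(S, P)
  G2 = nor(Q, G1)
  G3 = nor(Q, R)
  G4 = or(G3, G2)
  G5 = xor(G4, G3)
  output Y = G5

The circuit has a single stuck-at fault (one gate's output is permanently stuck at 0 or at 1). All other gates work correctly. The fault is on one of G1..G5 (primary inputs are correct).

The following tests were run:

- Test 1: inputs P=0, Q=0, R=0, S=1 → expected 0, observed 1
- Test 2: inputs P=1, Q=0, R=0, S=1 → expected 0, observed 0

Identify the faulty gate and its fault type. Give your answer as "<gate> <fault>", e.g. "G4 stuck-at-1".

G3 stuck-at-0

Fault-free values for test 1 (P=0, Q=0, R=0, S=1): G1=0, G2=1, G3=1, G4=1, G5=0, giving Y=0. Observed 1.
Test 1: faults giving observed 1 are {G3 stuck-at-0, G4 stuck-at-0, G5 stuck-at-1}.
Test 2 (P=1, Q=0, R=0, S=1): fault-free G1=1, G2=0, G3=1, G4=1, G5=0 → 0; observed 0. Eliminates G4 stuck-at-0, G5 stuck-at-1.
Only G3 stuck-at-0 is consistent with every test.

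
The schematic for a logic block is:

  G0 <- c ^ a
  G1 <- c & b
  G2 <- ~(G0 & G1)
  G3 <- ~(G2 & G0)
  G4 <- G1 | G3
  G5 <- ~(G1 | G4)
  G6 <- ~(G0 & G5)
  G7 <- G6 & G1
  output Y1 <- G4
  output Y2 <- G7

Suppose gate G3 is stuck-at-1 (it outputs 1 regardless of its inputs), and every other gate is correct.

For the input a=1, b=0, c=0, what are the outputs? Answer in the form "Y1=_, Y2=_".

Propagate with G3 forced: G0=1, G1=0, G2=1, G3=1 [stuck-at-1], G4=1, G5=0, G6=1, G7=0.
So the outputs are Y1=1, Y2=0. (Without the fault they would be Y1=0, Y2=0.)

Y1=1, Y2=0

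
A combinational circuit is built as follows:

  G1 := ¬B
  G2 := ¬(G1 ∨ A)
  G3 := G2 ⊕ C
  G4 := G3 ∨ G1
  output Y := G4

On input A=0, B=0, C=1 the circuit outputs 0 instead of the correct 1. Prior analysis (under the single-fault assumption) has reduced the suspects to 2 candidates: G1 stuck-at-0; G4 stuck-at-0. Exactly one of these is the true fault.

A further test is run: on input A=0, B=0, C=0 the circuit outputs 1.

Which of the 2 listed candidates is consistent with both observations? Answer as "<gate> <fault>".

Evaluate each candidate on input A=0, B=0, C=0:
  G1 stuck-at-0: G1=0 [stuck-at-0], G2=1, G3=1, G4=1 → 1 — matches
  G4 stuck-at-0: G1=1, G2=0, G3=0, G4=0 [stuck-at-0] → 0 — eliminated
Only G1 stuck-at-0 reproduces the observed 1.

G1 stuck-at-0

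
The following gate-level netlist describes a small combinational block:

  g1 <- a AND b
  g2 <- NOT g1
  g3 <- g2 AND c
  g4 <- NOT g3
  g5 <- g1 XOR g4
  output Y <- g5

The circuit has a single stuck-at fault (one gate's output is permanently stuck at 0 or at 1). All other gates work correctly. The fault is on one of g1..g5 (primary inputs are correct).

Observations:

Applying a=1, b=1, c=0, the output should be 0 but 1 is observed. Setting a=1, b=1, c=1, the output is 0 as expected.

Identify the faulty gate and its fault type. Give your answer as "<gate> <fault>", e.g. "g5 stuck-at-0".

g1 stuck-at-0

Fault-free values for test 1 (a=1, b=1, c=0): g1=1, g2=0, g3=0, g4=1, g5=0, giving Y=0. Observed 1.
Test 1: faults giving observed 1 are {g1 stuck-at-0, g3 stuck-at-1, g4 stuck-at-0, g5 stuck-at-1}.
Test 2 (a=1, b=1, c=1): fault-free g1=1, g2=0, g3=0, g4=1, g5=0 → 0; observed 0. Eliminates g3 stuck-at-1, g4 stuck-at-0, g5 stuck-at-1.
Only g1 stuck-at-0 is consistent with every test.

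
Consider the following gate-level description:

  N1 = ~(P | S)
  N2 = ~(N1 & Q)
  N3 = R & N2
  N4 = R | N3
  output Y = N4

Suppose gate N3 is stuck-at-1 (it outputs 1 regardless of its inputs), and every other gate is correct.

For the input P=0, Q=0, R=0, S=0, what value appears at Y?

Propagate with N3 forced: N1=1, N2=1, N3=1 [stuck-at-1], N4=1.
So Y = 1. (Without the fault it would be 0.)

1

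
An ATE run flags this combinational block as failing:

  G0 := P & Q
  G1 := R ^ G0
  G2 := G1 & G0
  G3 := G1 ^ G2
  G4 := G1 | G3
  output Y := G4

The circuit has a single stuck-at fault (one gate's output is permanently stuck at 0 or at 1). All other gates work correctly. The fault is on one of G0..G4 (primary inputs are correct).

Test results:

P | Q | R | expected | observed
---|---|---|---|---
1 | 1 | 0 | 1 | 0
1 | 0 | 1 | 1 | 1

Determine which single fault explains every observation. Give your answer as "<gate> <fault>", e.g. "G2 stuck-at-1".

Fault-free values for test 1 (P=1, Q=1, R=0): G0=1, G1=1, G2=1, G3=0, G4=1, giving Y=1. Observed 0.
Test 1: faults giving observed 0 are {G0 stuck-at-0, G1 stuck-at-0, G4 stuck-at-0}.
Test 2 (P=1, Q=0, R=1): fault-free G0=0, G1=1, G2=0, G3=1, G4=1 → 1; observed 1. Eliminates G1 stuck-at-0, G4 stuck-at-0.
Only G0 stuck-at-0 is consistent with every test.

G0 stuck-at-0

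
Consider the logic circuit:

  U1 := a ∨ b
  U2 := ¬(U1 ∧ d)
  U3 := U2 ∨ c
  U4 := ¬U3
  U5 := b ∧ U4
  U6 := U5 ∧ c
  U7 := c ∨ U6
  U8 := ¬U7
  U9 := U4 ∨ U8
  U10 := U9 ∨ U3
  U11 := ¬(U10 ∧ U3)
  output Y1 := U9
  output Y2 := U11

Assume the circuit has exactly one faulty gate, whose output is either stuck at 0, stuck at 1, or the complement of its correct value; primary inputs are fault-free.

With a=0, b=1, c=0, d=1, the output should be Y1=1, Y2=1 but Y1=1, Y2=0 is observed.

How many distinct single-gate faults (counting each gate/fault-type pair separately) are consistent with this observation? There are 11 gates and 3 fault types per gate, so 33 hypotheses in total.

8

Fault-free: U1=1, U2=0, U3=0, U4=1, U5=1, U6=0, U7=0, U8=1, U9=1, U10=1, U11=1 → Y1=1, Y2=1. Observed Y1=1, Y2=0.
  U1: stuck-at-0, inverted output ✓; others ✗
  U2: stuck-at-1, inverted output ✓; others ✗
  U3: stuck-at-1, inverted output ✓; others ✗
  U4: none of the 3 fault types match ✗
  U5: none of the 3 fault types match ✗
  U6: none of the 3 fault types match ✗
  U7: none of the 3 fault types match ✗
  U8: none of the 3 fault types match ✗
  U9: none of the 3 fault types match ✗
  U10: none of the 3 fault types match ✗
  U11: stuck-at-0, inverted output ✓; others ✗
Consistent faults: {U1 stuck-at-0, U1 inverted output, U2 stuck-at-1, U2 inverted output, U3 stuck-at-1, U3 inverted output, U11 stuck-at-0, U11 inverted output} — 8 in all.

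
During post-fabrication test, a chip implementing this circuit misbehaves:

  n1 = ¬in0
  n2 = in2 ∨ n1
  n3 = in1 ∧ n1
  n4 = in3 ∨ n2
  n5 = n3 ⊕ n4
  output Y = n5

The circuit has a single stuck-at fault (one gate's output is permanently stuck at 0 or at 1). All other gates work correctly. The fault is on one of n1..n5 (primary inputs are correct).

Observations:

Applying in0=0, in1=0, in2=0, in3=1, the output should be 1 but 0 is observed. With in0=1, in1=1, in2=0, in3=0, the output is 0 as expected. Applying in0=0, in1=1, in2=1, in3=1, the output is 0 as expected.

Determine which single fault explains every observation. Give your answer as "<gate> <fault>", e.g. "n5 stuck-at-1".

n5 stuck-at-0

Fault-free values for test 1 (in0=0, in1=0, in2=0, in3=1): n1=1, n2=1, n3=0, n4=1, n5=1, giving Y=1. Observed 0.
Test 1: faults giving observed 0 are {n3 stuck-at-1, n4 stuck-at-0, n5 stuck-at-0}.
Test 2 (in0=1, in1=1, in2=0, in3=0): fault-free n1=0, n2=0, n3=0, n4=0, n5=0 → 0; observed 0. Eliminates n3 stuck-at-1.
Test 3 (in0=0, in1=1, in2=1, in3=1): fault-free n1=1, n2=1, n3=1, n4=1, n5=0 → 0; observed 0. Eliminates n4 stuck-at-0.
Only n5 stuck-at-0 is consistent with every test.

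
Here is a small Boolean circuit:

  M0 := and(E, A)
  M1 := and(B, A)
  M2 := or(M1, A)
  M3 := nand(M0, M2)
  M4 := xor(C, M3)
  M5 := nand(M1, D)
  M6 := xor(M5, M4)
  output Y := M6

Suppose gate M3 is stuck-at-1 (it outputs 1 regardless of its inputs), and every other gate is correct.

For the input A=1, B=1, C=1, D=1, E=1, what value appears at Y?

0

Propagate with M3 forced: M0=1, M1=1, M2=1, M3=1 [stuck-at-1], M4=0, M5=0, M6=0.
So Y = 0. (Without the fault it would be 1.)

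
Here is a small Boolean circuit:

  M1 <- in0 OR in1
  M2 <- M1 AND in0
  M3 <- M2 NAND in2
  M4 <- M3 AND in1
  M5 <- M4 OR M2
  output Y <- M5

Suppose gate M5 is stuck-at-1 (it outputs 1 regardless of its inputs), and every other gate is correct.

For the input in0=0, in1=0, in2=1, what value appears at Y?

Propagate with M5 forced: M1=0, M2=0, M3=1, M4=0, M5=1 [stuck-at-1].
So Y = 1. (Without the fault it would be 0.)

1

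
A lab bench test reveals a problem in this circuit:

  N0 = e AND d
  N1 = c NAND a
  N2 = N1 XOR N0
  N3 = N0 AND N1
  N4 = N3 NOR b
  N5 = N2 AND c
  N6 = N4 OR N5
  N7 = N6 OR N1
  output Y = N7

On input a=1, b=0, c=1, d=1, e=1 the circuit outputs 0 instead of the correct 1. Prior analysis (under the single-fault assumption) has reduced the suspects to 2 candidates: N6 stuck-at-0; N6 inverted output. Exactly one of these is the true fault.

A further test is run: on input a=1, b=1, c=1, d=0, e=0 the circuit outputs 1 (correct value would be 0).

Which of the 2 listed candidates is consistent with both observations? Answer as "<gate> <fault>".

N6 inverted output

Evaluate each candidate on input a=1, b=1, c=1, d=0, e=0:
  N6 stuck-at-0: N0=0, N1=0, N2=0, N3=0, N4=0, N5=0, N6=0 [stuck-at-0], N7=0 → 0 — eliminated
  N6 inverted output: N0=0, N1=0, N2=0, N3=0, N4=0, N5=0, N6=1 [inverted output], N7=1 → 1 — matches
Only N6 inverted output reproduces the observed 1.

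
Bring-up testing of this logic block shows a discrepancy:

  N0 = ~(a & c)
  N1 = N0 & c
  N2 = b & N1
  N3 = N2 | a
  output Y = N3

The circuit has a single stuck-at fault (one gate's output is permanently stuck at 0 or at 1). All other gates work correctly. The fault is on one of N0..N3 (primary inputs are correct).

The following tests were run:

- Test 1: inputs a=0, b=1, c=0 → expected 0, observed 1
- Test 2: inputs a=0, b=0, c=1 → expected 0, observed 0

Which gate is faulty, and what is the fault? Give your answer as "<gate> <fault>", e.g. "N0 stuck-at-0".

Fault-free values for test 1 (a=0, b=1, c=0): N0=1, N1=0, N2=0, N3=0, giving Y=0. Observed 1.
Test 1: faults giving observed 1 are {N1 stuck-at-1, N2 stuck-at-1, N3 stuck-at-1}.
Test 2 (a=0, b=0, c=1): fault-free N0=1, N1=1, N2=0, N3=0 → 0; observed 0. Eliminates N2 stuck-at-1, N3 stuck-at-1.
Only N1 stuck-at-1 is consistent with every test.

N1 stuck-at-1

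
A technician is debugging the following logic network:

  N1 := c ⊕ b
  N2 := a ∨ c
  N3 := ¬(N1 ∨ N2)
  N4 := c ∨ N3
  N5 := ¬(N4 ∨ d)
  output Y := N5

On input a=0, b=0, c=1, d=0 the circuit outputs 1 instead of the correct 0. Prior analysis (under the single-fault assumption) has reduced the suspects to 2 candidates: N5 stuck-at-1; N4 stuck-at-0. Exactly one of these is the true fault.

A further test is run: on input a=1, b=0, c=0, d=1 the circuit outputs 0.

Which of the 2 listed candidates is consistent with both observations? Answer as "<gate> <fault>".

N4 stuck-at-0

Evaluate each candidate on input a=1, b=0, c=0, d=1:
  N5 stuck-at-1: N1=0, N2=1, N3=0, N4=0, N5=1 [stuck-at-1] → 1 — eliminated
  N4 stuck-at-0: N1=0, N2=1, N3=0, N4=0 [stuck-at-0], N5=0 → 0 — matches
Only N4 stuck-at-0 reproduces the observed 0.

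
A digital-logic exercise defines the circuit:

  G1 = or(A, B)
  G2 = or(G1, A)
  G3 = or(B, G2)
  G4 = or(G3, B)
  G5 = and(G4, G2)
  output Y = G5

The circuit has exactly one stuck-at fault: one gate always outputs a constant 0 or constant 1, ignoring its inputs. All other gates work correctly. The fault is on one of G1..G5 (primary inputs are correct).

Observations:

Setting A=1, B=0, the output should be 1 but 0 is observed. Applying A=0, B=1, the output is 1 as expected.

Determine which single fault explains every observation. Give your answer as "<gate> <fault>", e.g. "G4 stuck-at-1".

Fault-free values for test 1 (A=1, B=0): G1=1, G2=1, G3=1, G4=1, G5=1, giving Y=1. Observed 0.
Test 1: faults giving observed 0 are {G2 stuck-at-0, G3 stuck-at-0, G4 stuck-at-0, G5 stuck-at-0}.
Test 2 (A=0, B=1): fault-free G1=1, G2=1, G3=1, G4=1, G5=1 → 1; observed 1. Eliminates G2 stuck-at-0, G4 stuck-at-0, G5 stuck-at-0.
Only G3 stuck-at-0 is consistent with every test.

G3 stuck-at-0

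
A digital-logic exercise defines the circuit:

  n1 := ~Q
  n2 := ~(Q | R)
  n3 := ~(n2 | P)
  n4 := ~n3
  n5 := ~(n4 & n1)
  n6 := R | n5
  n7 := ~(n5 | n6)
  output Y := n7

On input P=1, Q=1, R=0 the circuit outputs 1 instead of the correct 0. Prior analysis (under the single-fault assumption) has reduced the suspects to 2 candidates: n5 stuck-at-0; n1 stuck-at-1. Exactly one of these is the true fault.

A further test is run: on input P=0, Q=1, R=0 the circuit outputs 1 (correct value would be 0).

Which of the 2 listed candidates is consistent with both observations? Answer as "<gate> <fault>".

Evaluate each candidate on input P=0, Q=1, R=0:
  n5 stuck-at-0: n1=0, n2=0, n3=1, n4=0, n5=0 [stuck-at-0], n6=0, n7=1 → 1 — matches
  n1 stuck-at-1: n1=1 [stuck-at-1], n2=0, n3=1, n4=0, n5=1, n6=1, n7=0 → 0 — eliminated
Only n5 stuck-at-0 reproduces the observed 1.

n5 stuck-at-0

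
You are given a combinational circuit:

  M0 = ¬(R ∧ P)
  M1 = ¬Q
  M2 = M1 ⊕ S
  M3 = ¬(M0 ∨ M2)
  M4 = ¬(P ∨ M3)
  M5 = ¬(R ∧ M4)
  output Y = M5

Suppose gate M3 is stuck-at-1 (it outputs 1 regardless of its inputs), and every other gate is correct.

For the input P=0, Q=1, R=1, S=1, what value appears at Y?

Propagate with M3 forced: M0=1, M1=0, M2=1, M3=1 [stuck-at-1], M4=0, M5=1.
So Y = 1. (Without the fault it would be 0.)

1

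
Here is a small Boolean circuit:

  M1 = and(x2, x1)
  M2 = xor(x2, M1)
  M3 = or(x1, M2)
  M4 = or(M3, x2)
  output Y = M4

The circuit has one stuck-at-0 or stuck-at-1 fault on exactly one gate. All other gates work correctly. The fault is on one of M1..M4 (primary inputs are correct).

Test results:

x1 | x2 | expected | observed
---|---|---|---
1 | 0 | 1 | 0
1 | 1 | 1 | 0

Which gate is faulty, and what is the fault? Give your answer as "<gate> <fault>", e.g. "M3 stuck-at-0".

Fault-free values for test 1 (x1=1, x2=0): M1=0, M2=0, M3=1, M4=1, giving Y=1. Observed 0.
Test 1: faults giving observed 0 are {M3 stuck-at-0, M4 stuck-at-0}.
Test 2 (x1=1, x2=1): fault-free M1=1, M2=0, M3=1, M4=1 → 1; observed 0. Eliminates M3 stuck-at-0.
Only M4 stuck-at-0 is consistent with every test.

M4 stuck-at-0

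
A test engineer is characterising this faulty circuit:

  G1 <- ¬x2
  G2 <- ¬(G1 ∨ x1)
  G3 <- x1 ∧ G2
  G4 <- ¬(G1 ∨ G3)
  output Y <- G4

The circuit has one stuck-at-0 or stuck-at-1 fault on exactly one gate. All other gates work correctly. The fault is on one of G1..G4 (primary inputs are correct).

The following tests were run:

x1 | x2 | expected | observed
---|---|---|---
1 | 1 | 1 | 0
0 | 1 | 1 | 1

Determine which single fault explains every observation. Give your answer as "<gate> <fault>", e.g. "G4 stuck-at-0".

Fault-free values for test 1 (x1=1, x2=1): G1=0, G2=0, G3=0, G4=1, giving Y=1. Observed 0.
Test 1: faults giving observed 0 are {G1 stuck-at-1, G2 stuck-at-1, G3 stuck-at-1, G4 stuck-at-0}.
Test 2 (x1=0, x2=1): fault-free G1=0, G2=1, G3=0, G4=1 → 1; observed 1. Eliminates G1 stuck-at-1, G3 stuck-at-1, G4 stuck-at-0.
Only G2 stuck-at-1 is consistent with every test.

G2 stuck-at-1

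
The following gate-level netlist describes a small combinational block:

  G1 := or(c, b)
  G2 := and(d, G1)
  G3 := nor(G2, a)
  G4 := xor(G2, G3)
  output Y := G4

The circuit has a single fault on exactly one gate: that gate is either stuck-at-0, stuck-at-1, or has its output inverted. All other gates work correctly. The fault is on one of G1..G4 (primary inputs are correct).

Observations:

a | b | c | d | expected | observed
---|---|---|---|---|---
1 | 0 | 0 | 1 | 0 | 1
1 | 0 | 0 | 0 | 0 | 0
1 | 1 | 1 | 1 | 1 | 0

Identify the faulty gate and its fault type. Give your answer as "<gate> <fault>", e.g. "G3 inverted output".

Fault-free values for test 1 (a=1, b=0, c=0, d=1): G1=0, G2=0, G3=0, G4=0, giving Y=0. Observed 1.
Test 1: faults giving observed 1 are {G1 stuck-at-1, G1 inverted output, G2 stuck-at-1, G2 inverted output, G3 stuck-at-1, G3 inverted output, G4 stuck-at-1, G4 inverted output}.
Test 2 (a=1, b=0, c=0, d=0): fault-free G1=0, G2=0, G3=0, G4=0 → 0; observed 0. Eliminates G2 stuck-at-1, G2 inverted output, G3 stuck-at-1, G3 inverted output, G4 stuck-at-1, G4 inverted output.
Test 3 (a=1, b=1, c=1, d=1): fault-free G1=1, G2=1, G3=0, G4=1 → 1; observed 0. Eliminates G1 stuck-at-1.
Only G1 inverted output is consistent with every test.

G1 inverted output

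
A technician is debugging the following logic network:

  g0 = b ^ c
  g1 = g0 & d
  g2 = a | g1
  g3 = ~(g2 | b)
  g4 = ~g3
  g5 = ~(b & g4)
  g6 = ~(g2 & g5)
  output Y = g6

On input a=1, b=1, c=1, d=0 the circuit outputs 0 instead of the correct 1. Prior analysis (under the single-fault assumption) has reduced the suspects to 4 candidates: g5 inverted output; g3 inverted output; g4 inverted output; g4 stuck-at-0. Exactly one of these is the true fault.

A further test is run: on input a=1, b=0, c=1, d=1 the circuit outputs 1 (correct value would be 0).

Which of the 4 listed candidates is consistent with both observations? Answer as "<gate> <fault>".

Evaluate each candidate on input a=1, b=0, c=1, d=1:
  g5 inverted output: g0=1, g1=1, g2=1, g3=0, g4=1, g5=0 [inverted output], g6=1 → 1 — matches
  g3 inverted output: g0=1, g1=1, g2=1, g3=1 [inverted output], g4=0, g5=1, g6=0 → 0 — eliminated
  g4 inverted output: g0=1, g1=1, g2=1, g3=0, g4=0 [inverted output], g5=1, g6=0 → 0 — eliminated
  g4 stuck-at-0: g0=1, g1=1, g2=1, g3=0, g4=0 [stuck-at-0], g5=1, g6=0 → 0 — eliminated
Only g5 inverted output reproduces the observed 1.

g5 inverted output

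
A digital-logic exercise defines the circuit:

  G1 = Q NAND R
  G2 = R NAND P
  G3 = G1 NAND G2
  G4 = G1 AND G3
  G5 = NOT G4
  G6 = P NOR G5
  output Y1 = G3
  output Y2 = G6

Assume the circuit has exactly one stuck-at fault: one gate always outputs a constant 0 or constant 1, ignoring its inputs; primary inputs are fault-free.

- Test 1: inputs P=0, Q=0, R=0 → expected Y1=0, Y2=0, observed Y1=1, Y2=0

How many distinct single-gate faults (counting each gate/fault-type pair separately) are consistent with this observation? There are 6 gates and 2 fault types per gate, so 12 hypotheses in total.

1

Fault-free: G1=1, G2=1, G3=0, G4=0, G5=1, G6=0 → Y1=0, Y2=0. Observed Y1=1, Y2=0.
  G1 stuck-at-0: output Y1=1, Y2=0 ✓
  G1 stuck-at-1: output Y1=0, Y2=0 ✗
  G2 stuck-at-0: output Y1=1, Y2=1 ✗
  G2 stuck-at-1: output Y1=0, Y2=0 ✗
  G3 stuck-at-0: output Y1=0, Y2=0 ✗
  G3 stuck-at-1: output Y1=1, Y2=1 ✗
  G4 stuck-at-0: output Y1=0, Y2=0 ✗
  G4 stuck-at-1: output Y1=0, Y2=1 ✗
  G5 stuck-at-0: output Y1=0, Y2=1 ✗
  G5 stuck-at-1: output Y1=0, Y2=0 ✗
  G6 stuck-at-0: output Y1=0, Y2=0 ✗
  G6 stuck-at-1: output Y1=0, Y2=1 ✗
Consistent faults: {G1 stuck-at-0} — 1 in all.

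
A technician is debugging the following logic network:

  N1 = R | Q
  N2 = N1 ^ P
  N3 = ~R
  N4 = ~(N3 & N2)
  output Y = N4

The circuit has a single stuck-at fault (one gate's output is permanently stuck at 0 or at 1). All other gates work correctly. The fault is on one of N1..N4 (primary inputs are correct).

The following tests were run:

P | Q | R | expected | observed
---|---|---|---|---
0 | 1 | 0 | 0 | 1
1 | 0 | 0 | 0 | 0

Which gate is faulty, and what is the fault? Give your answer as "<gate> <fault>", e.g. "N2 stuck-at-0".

Fault-free values for test 1 (P=0, Q=1, R=0): N1=1, N2=1, N3=1, N4=0, giving Y=0. Observed 1.
Test 1: faults giving observed 1 are {N1 stuck-at-0, N2 stuck-at-0, N3 stuck-at-0, N4 stuck-at-1}.
Test 2 (P=1, Q=0, R=0): fault-free N1=0, N2=1, N3=1, N4=0 → 0; observed 0. Eliminates N2 stuck-at-0, N3 stuck-at-0, N4 stuck-at-1.
Only N1 stuck-at-0 is consistent with every test.

N1 stuck-at-0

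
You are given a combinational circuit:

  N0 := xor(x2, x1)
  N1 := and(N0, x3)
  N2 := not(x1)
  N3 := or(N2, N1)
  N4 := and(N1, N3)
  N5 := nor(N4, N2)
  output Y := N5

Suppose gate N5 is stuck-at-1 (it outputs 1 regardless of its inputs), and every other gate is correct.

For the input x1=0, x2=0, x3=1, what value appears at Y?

Propagate with N5 forced: N0=0, N1=0, N2=1, N3=1, N4=0, N5=1 [stuck-at-1].
So Y = 1. (Without the fault it would be 0.)

1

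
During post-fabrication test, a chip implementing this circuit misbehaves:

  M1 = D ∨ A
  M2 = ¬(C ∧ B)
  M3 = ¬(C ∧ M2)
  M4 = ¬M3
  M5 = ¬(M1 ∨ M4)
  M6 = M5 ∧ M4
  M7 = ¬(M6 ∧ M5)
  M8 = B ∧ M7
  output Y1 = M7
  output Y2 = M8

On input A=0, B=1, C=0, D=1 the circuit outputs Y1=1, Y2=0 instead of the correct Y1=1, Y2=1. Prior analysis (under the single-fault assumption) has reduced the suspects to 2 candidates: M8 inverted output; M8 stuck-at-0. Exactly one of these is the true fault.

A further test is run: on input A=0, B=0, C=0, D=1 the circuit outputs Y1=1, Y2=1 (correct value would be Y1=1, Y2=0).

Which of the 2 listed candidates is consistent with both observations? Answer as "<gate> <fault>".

Evaluate each candidate on input A=0, B=0, C=0, D=1:
  M8 inverted output: M1=1, M2=1, M3=1, M4=0, M5=0, M6=0, M7=1, M8=1 [inverted output] → Y1=1, Y2=1 — matches
  M8 stuck-at-0: M1=1, M2=1, M3=1, M4=0, M5=0, M6=0, M7=1, M8=0 [stuck-at-0] → Y1=1, Y2=0 — eliminated
Only M8 inverted output reproduces the observed Y1=1, Y2=1.

M8 inverted output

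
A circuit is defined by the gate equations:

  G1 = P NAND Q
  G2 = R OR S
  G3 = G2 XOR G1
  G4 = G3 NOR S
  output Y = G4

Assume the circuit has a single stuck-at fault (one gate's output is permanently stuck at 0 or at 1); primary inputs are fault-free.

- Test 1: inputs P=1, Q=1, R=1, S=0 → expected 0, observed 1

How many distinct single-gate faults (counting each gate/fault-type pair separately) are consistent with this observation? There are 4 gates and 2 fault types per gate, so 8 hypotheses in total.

Fault-free: G1=0, G2=1, G3=1, G4=0 → 0. Observed 1.
  G1 stuck-at-0: output 0 ✗
  G1 stuck-at-1: output 1 ✓
  G2 stuck-at-0: output 1 ✓
  G2 stuck-at-1: output 0 ✗
  G3 stuck-at-0: output 1 ✓
  G3 stuck-at-1: output 0 ✗
  G4 stuck-at-0: output 0 ✗
  G4 stuck-at-1: output 1 ✓
Consistent faults: {G1 stuck-at-1, G2 stuck-at-0, G3 stuck-at-0, G4 stuck-at-1} — 4 in all.

4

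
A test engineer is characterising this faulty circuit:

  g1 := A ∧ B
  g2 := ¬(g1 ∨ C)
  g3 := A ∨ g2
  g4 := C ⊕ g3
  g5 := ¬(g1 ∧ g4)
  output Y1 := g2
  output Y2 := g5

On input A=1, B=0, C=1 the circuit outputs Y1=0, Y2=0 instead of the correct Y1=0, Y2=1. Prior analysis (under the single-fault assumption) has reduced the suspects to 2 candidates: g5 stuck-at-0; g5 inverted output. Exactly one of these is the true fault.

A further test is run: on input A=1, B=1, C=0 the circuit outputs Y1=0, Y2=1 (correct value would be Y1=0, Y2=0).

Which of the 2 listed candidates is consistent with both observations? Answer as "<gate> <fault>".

g5 inverted output

Evaluate each candidate on input A=1, B=1, C=0:
  g5 stuck-at-0: g1=1, g2=0, g3=1, g4=1, g5=0 [stuck-at-0] → Y1=0, Y2=0 — eliminated
  g5 inverted output: g1=1, g2=0, g3=1, g4=1, g5=1 [inverted output] → Y1=0, Y2=1 — matches
Only g5 inverted output reproduces the observed Y1=0, Y2=1.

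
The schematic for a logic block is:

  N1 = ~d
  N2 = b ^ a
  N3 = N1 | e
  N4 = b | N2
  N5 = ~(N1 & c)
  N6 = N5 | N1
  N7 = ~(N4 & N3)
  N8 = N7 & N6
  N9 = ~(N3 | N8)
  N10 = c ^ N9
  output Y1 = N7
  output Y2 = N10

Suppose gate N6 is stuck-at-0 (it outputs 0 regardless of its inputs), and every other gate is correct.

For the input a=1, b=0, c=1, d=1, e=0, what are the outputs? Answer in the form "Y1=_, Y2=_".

Y1=1, Y2=0

Propagate with N6 forced: N1=0, N2=1, N3=0, N4=1, N5=1, N6=0 [stuck-at-0], N7=1, N8=0, N9=1, N10=0.
So the outputs are Y1=1, Y2=0. (Without the fault they would be Y1=1, Y2=1.)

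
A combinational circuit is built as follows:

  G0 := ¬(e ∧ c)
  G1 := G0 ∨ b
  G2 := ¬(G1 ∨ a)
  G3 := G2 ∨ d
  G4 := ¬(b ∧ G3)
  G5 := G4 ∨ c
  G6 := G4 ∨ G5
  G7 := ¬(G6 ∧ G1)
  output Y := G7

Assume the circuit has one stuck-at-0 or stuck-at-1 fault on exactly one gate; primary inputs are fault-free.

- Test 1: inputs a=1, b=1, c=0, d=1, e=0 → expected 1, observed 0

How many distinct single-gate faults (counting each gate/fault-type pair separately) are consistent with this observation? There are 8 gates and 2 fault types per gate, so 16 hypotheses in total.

Fault-free: G0=1, G1=1, G2=0, G3=1, G4=0, G5=0, G6=0, G7=1 → 1. Observed 0.
  G0: none of the 2 fault types match ✗
  G1: none of the 2 fault types match ✗
  G2: none of the 2 fault types match ✗
  G3: stuck-at-0 ✓; others ✗
  G4: stuck-at-1 ✓; others ✗
  G5: stuck-at-1 ✓; others ✗
  G6: stuck-at-1 ✓; others ✗
  G7: stuck-at-0 ✓; others ✗
Consistent faults: {G3 stuck-at-0, G4 stuck-at-1, G5 stuck-at-1, G6 stuck-at-1, G7 stuck-at-0} — 5 in all.

5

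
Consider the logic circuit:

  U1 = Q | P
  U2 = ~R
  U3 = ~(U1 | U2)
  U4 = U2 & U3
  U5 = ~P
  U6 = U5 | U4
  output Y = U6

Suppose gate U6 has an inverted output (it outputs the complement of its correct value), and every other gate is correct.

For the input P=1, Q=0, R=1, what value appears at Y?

Propagate with U6 forced: U1=1, U2=0, U3=0, U4=0, U5=0, U6=1 [inverted output].
So Y = 1. (Without the fault it would be 0.)

1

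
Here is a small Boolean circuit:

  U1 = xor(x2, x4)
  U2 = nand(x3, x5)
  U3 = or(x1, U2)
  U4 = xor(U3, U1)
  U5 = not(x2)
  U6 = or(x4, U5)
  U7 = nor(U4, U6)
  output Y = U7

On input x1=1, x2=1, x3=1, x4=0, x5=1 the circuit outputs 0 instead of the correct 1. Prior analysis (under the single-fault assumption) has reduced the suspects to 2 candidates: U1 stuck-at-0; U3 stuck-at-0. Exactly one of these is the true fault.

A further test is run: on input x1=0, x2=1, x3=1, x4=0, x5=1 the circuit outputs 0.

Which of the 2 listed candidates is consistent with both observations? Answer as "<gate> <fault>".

U3 stuck-at-0

Evaluate each candidate on input x1=0, x2=1, x3=1, x4=0, x5=1:
  U1 stuck-at-0: U1=0 [stuck-at-0], U2=0, U3=0, U4=0, U5=0, U6=0, U7=1 → 1 — eliminated
  U3 stuck-at-0: U1=1, U2=0, U3=0 [stuck-at-0], U4=1, U5=0, U6=0, U7=0 → 0 — matches
Only U3 stuck-at-0 reproduces the observed 0.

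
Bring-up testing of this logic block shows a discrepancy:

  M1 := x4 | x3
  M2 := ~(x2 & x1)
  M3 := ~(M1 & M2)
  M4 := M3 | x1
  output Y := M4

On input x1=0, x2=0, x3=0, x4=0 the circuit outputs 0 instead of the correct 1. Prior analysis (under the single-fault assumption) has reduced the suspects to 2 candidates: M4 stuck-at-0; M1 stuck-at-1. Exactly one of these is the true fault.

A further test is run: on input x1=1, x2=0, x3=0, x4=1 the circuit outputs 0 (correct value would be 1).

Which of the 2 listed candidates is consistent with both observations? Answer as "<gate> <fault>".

M4 stuck-at-0

Evaluate each candidate on input x1=1, x2=0, x3=0, x4=1:
  M4 stuck-at-0: M1=1, M2=1, M3=0, M4=0 [stuck-at-0] → 0 — matches
  M1 stuck-at-1: M1=1 [stuck-at-1], M2=1, M3=0, M4=1 → 1 — eliminated
Only M4 stuck-at-0 reproduces the observed 0.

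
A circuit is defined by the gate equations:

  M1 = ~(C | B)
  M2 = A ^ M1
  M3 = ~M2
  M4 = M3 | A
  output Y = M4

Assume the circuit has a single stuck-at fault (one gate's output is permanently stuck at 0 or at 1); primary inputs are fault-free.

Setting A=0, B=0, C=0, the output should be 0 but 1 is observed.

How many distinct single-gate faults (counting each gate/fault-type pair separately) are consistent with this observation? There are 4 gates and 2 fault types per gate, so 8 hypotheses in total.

Fault-free: M1=1, M2=1, M3=0, M4=0 → 0. Observed 1.
  M1 stuck-at-0: output 1 ✓
  M1 stuck-at-1: output 0 ✗
  M2 stuck-at-0: output 1 ✓
  M2 stuck-at-1: output 0 ✗
  M3 stuck-at-0: output 0 ✗
  M3 stuck-at-1: output 1 ✓
  M4 stuck-at-0: output 0 ✗
  M4 stuck-at-1: output 1 ✓
Consistent faults: {M1 stuck-at-0, M2 stuck-at-0, M3 stuck-at-1, M4 stuck-at-1} — 4 in all.

4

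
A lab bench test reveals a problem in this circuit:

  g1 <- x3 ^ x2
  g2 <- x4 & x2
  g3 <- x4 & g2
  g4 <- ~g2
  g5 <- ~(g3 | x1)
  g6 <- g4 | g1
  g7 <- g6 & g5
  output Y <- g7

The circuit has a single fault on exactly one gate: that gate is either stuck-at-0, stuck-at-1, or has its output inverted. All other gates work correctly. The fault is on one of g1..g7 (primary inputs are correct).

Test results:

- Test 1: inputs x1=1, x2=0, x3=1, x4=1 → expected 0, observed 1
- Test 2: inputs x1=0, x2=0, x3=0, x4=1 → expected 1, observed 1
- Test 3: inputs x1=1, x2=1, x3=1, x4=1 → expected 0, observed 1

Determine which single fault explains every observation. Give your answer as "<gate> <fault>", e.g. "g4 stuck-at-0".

g7 stuck-at-1

Fault-free values for test 1 (x1=1, x2=0, x3=1, x4=1): g1=1, g2=0, g3=0, g4=1, g5=0, g6=1, g7=0, giving Y=0. Observed 1.
Test 1: faults giving observed 1 are {g5 stuck-at-1, g5 inverted output, g7 stuck-at-1, g7 inverted output}.
Test 2 (x1=0, x2=0, x3=0, x4=1): fault-free g1=0, g2=0, g3=0, g4=1, g5=1, g6=1, g7=1 → 1; observed 1. Eliminates g5 inverted output, g7 inverted output.
Test 3 (x1=1, x2=1, x3=1, x4=1): fault-free g1=0, g2=1, g3=1, g4=0, g5=0, g6=0, g7=0 → 0; observed 1. Eliminates g5 stuck-at-1.
Only g7 stuck-at-1 is consistent with every test.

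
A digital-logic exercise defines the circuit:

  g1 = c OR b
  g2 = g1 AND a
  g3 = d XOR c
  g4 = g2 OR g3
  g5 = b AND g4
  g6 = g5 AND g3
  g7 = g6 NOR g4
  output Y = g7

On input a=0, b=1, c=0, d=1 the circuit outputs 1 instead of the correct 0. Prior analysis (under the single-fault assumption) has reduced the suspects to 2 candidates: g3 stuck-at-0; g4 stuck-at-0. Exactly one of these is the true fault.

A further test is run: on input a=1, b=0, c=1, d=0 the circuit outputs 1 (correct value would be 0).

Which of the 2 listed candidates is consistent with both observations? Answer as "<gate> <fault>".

Evaluate each candidate on input a=1, b=0, c=1, d=0:
  g3 stuck-at-0: g1=1, g2=1, g3=0 [stuck-at-0], g4=1, g5=0, g6=0, g7=0 → 0 — eliminated
  g4 stuck-at-0: g1=1, g2=1, g3=1, g4=0 [stuck-at-0], g5=0, g6=0, g7=1 → 1 — matches
Only g4 stuck-at-0 reproduces the observed 1.

g4 stuck-at-0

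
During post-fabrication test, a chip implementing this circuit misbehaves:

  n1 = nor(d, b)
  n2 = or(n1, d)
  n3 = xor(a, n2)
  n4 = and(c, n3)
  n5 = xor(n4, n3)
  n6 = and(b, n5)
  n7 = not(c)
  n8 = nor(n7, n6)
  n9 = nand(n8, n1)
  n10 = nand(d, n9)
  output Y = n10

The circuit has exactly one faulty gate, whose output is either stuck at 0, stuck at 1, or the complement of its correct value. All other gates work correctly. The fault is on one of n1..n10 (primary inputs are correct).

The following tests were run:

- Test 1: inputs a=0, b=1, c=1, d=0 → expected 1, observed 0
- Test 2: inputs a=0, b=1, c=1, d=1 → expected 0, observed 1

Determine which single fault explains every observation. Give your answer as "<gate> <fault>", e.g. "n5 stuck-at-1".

n10 inverted output

Fault-free values for test 1 (a=0, b=1, c=1, d=0): n1=0, n2=0, n3=0, n4=0, n5=0, n6=0, n7=0, n8=1, n9=1, n10=1, giving Y=1. Observed 0.
Test 1: faults giving observed 0 are {n10 stuck-at-0, n10 inverted output}.
Test 2 (a=0, b=1, c=1, d=1): fault-free n1=0, n2=1, n3=1, n4=1, n5=0, n6=0, n7=0, n8=1, n9=1, n10=0 → 0; observed 1. Eliminates n10 stuck-at-0.
Only n10 inverted output is consistent with every test.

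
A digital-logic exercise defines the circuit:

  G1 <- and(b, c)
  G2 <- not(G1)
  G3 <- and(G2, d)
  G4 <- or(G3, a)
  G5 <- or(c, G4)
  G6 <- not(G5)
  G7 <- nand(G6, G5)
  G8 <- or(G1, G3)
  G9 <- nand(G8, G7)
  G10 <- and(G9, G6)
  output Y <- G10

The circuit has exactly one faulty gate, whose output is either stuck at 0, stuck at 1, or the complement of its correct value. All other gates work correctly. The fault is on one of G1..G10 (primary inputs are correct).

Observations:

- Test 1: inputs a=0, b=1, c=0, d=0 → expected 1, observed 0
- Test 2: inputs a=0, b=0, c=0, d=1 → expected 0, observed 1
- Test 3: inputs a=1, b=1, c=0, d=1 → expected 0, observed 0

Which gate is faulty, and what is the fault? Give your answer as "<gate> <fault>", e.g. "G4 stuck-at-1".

G3 inverted output

Fault-free values for test 1 (a=0, b=1, c=0, d=0): G1=0, G2=1, G3=0, G4=0, G5=0, G6=1, G7=1, G8=0, G9=1, G10=1, giving Y=1. Observed 0.
Test 1: faults giving observed 0 are {G1 stuck-at-1, G1 inverted output, G3 stuck-at-1, G3 inverted output, G4 stuck-at-1, G4 inverted output, G5 stuck-at-1, G5 inverted output, G6 stuck-at-0, G6 inverted output, G8 stuck-at-1, G8 inverted output, G9 stuck-at-0, G9 inverted output, G10 stuck-at-0, G10 inverted output}.
Test 2 (a=0, b=0, c=0, d=1): fault-free G1=0, G2=1, G3=1, G4=1, G5=1, G6=0, G7=1, G8=1, G9=0, G10=0 → 0; observed 1. Eliminates G1 stuck-at-1, G1 inverted output, G3 stuck-at-1, G4 stuck-at-1, G4 inverted output, G5 stuck-at-1, G5 inverted output, G6 stuck-at-0, G8 stuck-at-1, G8 inverted output, G9 stuck-at-0, G9 inverted output, G10 stuck-at-0.
Test 3 (a=1, b=1, c=0, d=1): fault-free G1=0, G2=1, G3=1, G4=1, G5=1, G6=0, G7=1, G8=1, G9=0, G10=0 → 0; observed 0. Eliminates G6 inverted output, G10 inverted output.
Only G3 inverted output is consistent with every test.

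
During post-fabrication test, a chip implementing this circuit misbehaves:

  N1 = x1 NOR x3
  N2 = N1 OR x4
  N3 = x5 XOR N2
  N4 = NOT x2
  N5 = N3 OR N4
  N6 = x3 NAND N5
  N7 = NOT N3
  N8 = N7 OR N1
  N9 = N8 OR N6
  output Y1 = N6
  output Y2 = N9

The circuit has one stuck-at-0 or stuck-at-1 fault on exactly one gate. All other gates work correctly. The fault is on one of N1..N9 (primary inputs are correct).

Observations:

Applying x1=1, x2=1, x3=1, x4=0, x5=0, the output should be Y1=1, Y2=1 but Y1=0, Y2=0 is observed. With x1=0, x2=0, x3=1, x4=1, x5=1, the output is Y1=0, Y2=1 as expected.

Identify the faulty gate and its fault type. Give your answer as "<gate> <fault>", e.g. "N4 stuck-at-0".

Fault-free values for test 1 (x1=1, x2=1, x3=1, x4=0, x5=0): N1=0, N2=0, N3=0, N4=0, N5=0, N6=1, N7=1, N8=1, N9=1, giving Y1=1, Y2=1. Observed Y1=0, Y2=0.
Test 1: faults giving observed Y1=0, Y2=0 are {N2 stuck-at-1, N3 stuck-at-1}.
Test 2 (x1=0, x2=0, x3=1, x4=1, x5=1): fault-free N1=0, N2=1, N3=0, N4=1, N5=1, N6=0, N7=1, N8=1, N9=1 → Y1=0, Y2=1; observed Y1=0, Y2=1. Eliminates N3 stuck-at-1.
Only N2 stuck-at-1 is consistent with every test.

N2 stuck-at-1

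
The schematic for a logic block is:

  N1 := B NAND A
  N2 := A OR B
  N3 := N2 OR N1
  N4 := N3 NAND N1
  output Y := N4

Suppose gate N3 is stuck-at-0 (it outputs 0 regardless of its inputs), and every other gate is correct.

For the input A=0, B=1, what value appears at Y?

Propagate with N3 forced: N1=1, N2=1, N3=0 [stuck-at-0], N4=1.
So Y = 1. (Without the fault it would be 0.)

1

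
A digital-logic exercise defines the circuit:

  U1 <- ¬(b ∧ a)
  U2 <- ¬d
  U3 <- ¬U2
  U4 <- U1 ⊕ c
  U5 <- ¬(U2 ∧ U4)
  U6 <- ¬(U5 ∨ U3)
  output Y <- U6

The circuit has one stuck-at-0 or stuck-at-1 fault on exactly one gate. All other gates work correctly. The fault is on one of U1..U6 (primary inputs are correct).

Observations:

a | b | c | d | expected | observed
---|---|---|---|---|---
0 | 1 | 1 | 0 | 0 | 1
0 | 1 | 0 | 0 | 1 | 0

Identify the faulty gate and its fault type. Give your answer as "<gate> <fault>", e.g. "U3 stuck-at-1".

Fault-free values for test 1 (a=0, b=1, c=1, d=0): U1=1, U2=1, U3=0, U4=0, U5=1, U6=0, giving Y=0. Observed 1.
Test 1: faults giving observed 1 are {U1 stuck-at-0, U4 stuck-at-1, U5 stuck-at-0, U6 stuck-at-1}.
Test 2 (a=0, b=1, c=0, d=0): fault-free U1=1, U2=1, U3=0, U4=1, U5=0, U6=1 → 1; observed 0. Eliminates U4 stuck-at-1, U5 stuck-at-0, U6 stuck-at-1.
Only U1 stuck-at-0 is consistent with every test.

U1 stuck-at-0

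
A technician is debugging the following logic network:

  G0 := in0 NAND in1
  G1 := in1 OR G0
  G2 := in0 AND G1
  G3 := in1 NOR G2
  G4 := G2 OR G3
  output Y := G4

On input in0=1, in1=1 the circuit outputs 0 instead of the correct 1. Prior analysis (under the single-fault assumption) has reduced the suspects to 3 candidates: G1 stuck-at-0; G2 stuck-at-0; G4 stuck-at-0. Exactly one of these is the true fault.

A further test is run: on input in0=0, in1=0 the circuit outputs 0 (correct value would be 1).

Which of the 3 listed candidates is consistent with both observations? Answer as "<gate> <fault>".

Evaluate each candidate on input in0=0, in1=0:
  G1 stuck-at-0: G0=1, G1=0 [stuck-at-0], G2=0, G3=1, G4=1 → 1 — eliminated
  G2 stuck-at-0: G0=1, G1=1, G2=0 [stuck-at-0], G3=1, G4=1 → 1 — eliminated
  G4 stuck-at-0: G0=1, G1=1, G2=0, G3=1, G4=0 [stuck-at-0] → 0 — matches
Only G4 stuck-at-0 reproduces the observed 0.

G4 stuck-at-0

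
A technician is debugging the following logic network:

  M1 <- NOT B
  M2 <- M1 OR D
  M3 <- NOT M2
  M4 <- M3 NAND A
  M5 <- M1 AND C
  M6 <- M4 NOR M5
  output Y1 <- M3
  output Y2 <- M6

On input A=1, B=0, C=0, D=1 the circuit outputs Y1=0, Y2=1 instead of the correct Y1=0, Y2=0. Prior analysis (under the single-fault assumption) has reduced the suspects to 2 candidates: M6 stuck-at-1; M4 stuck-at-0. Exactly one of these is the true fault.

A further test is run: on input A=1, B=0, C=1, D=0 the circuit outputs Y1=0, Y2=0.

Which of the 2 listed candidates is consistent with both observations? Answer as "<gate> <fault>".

M4 stuck-at-0

Evaluate each candidate on input A=1, B=0, C=1, D=0:
  M6 stuck-at-1: M1=1, M2=1, M3=0, M4=1, M5=1, M6=1 [stuck-at-1] → Y1=0, Y2=1 — eliminated
  M4 stuck-at-0: M1=1, M2=1, M3=0, M4=0 [stuck-at-0], M5=1, M6=0 → Y1=0, Y2=0 — matches
Only M4 stuck-at-0 reproduces the observed Y1=0, Y2=0.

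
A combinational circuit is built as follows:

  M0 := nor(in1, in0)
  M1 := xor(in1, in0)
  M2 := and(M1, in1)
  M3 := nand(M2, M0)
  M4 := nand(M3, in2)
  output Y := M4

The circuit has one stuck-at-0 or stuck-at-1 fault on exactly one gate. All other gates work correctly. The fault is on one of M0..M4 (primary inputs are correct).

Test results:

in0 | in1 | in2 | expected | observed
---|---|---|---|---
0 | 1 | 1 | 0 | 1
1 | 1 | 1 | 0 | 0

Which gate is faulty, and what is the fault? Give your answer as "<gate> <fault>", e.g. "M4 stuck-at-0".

Fault-free values for test 1 (in0=0, in1=1, in2=1): M0=0, M1=1, M2=1, M3=1, M4=0, giving Y=0. Observed 1.
Test 1: faults giving observed 1 are {M0 stuck-at-1, M3 stuck-at-0, M4 stuck-at-1}.
Test 2 (in0=1, in1=1, in2=1): fault-free M0=0, M1=0, M2=0, M3=1, M4=0 → 0; observed 0. Eliminates M3 stuck-at-0, M4 stuck-at-1.
Only M0 stuck-at-1 is consistent with every test.

M0 stuck-at-1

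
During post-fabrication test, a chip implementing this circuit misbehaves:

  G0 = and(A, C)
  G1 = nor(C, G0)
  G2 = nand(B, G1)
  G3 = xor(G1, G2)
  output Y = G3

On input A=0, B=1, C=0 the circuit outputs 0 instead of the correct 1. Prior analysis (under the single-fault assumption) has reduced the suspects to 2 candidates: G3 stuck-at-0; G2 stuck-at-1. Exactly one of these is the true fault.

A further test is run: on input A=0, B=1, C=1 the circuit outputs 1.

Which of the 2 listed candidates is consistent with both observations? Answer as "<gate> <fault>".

G2 stuck-at-1

Evaluate each candidate on input A=0, B=1, C=1:
  G3 stuck-at-0: G0=0, G1=0, G2=1, G3=0 [stuck-at-0] → 0 — eliminated
  G2 stuck-at-1: G0=0, G1=0, G2=1 [stuck-at-1], G3=1 → 1 — matches
Only G2 stuck-at-1 reproduces the observed 1.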